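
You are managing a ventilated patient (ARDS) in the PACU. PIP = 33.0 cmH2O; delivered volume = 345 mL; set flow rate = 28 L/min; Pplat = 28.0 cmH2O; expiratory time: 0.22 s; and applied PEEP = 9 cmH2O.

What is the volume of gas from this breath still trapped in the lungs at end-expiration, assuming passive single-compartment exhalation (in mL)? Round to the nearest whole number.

111

Flow: 28 L/min ÷ 60 = 0.4667 L/s.
R = (PIP − Pplat)/V̇ = (33.0 − 28.0) / 0.4667 = 5.0/0.4667 = 10.714 cmH2O·s/L.
C = Vt/(Pplat − PEEP) = 345.0 / (28.0 − 9) = 345.0/19.0 = 18.158 mL/cmH2O.
τ = R × C = 10.714 × 0.01816 L/cmH2O = 0.1946 s.
Fraction remaining = e^(−Te/τ) = e^(−0.22/0.1946) = 0.3229.
Trapped volume = 345.0 × 0.3229 = 111.4 mL.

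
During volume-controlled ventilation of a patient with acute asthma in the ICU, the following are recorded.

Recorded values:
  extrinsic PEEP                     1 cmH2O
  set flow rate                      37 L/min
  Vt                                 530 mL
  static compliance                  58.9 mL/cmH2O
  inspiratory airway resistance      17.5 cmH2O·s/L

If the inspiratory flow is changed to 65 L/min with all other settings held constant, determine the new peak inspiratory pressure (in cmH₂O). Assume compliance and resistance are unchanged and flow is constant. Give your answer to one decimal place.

29.0

Flow: 37 L/min ÷ 60 = 0.6167 L/s.
New flow: 65 L/min ÷ 60 = 1.0833 L/s.
PIP = Vt/C + R·V̇ + PEEP (constant-flow equation of motion).
Only the resistive term changes: ΔPIP = R × ΔV̇ = 17.5 × (1.0833 − 0.6167) = 17.5 × 0.4666 = 8.166 cmH2O.
Original PIP = 530/58.9 + 17.5×0.6167 + 1 = 20.791 cmH2O; new PIP = 20.791 + (8.166) = 28.957 cmH2O.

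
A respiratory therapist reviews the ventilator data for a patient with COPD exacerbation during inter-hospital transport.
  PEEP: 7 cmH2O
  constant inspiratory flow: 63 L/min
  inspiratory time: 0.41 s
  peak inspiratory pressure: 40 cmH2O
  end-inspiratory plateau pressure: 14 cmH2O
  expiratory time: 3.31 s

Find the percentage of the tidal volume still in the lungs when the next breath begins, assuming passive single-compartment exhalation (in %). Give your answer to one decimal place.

Flow: 63 L/min ÷ 60 = 1.05 L/s.
Vt = flow × Ti = 1.05 L/s × 0.41 s × 1000 mL/L = 430.5 mL.
R = (PIP − Pplat)/V̇ = (40 − 14) / 1.05 = 26.0/1.05 = 24.762 cmH2O·s/L.
C = Vt/(Pplat − PEEP) = 430.5 / (14 − 7) = 430.5/7.0 = 61.5 mL/cmH2O.
τ = R × C = 24.762 × 0.0615 L/cmH2O = 1.523 s.
Fraction remaining at end-expiration = e^(−Te/τ) = e^(−3.31/1.523) = 0.1138 → 11.38%.

11.4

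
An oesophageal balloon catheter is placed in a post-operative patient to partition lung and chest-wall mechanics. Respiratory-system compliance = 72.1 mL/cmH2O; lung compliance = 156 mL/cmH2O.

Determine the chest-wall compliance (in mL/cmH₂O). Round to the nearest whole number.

1/Ccw = 1/Crs − 1/CL.
1/Ccw = 1/72.1 − 1/156 = 0.007459.
Ccw = 134.07 mL/cmH2O.

134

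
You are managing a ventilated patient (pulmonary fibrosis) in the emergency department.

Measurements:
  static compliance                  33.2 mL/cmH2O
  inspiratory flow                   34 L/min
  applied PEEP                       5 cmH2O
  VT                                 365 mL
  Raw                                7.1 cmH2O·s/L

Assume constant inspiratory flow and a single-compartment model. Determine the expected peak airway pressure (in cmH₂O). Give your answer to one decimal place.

20.0

Flow: 34 L/min ÷ 60 = 0.5667 L/s.
Equation of motion (constant flow): PIP = Vt/C + R·V̇ + PEEP.
PIP = 365/33.2 + 7.1×0.5667 + 5 = 10.994 + 4.024 + 5 = 20.018 cmH2O.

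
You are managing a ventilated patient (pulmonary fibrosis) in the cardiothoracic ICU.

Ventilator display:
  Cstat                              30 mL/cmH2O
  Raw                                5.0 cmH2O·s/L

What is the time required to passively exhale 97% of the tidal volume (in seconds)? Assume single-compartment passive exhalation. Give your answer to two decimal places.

0.53

τ = R × C = 5.0 × 30 mL/cmH2O = 5.0 × 0.030 L/cmH2O = 0.15 s.
Exhaled fraction f = 1 − e^(−t/τ) → t = −τ·ln(1 − f) = −0.15·ln(0.03) = 0.526 s.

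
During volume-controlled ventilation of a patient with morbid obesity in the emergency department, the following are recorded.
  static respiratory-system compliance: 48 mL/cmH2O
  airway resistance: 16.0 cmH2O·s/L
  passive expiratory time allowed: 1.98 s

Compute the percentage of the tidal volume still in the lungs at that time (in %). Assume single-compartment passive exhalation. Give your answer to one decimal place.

7.6

τ = R × C = 16.0 × 48 mL/cmH2O = 16.0 × 0.048 L/cmH2O = 0.768 s.
Passive exhalation: V(t)/V₀ = e^(−t/τ) = e^(−1.98/0.768) = 0.07592.
Fraction remaining = 0.07592 → 7.592%.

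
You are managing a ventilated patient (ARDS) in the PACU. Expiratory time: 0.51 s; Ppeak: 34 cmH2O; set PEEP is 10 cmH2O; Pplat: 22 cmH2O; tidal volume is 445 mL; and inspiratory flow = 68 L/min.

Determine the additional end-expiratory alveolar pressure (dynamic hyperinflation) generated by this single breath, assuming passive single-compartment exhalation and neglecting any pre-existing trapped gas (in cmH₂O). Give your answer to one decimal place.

Flow: 68 L/min ÷ 60 = 1.1333 L/s.
R = (PIP − Pplat)/V̇ = (34 − 22) / 1.1333 = 12.0/1.1333 = 10.589 cmH2O·s/L.
C = Vt/(Pplat − PEEP) = 445.0 / (22 − 10) = 445.0/12.0 = 37.083 mL/cmH2O.
τ = R × C = 10.589 × 0.03708 L/cmH2O = 0.3926 s.
Fraction remaining = e^(−Te/τ) = e^(−0.51/0.3926) = 0.2728; trapped volume = 445.0 × 0.2728 = 121.4 mL.
Additional alveolar pressure from trapping ≈ V_trapped / C = 121.4 / 37.083 = 3.274 cmH2O.

3.3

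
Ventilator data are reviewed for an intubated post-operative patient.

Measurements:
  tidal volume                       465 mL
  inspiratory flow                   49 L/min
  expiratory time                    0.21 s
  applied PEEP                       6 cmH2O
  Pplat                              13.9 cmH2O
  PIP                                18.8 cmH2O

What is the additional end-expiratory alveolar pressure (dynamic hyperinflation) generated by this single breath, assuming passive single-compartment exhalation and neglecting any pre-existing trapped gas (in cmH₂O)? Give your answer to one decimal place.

Flow: 49 L/min ÷ 60 = 0.8167 L/s.
R = (PIP − Pplat)/V̇ = (18.8 − 13.9) / 0.8167 = 4.9/0.8167 = 6.0 cmH2O·s/L.
C = Vt/(Pplat − PEEP) = 465.0 / (13.9 − 6) = 465.0/7.9 = 58.861 mL/cmH2O.
τ = R × C = 6.0 × 0.05886 L/cmH2O = 0.3532 s.
Fraction remaining = e^(−Te/τ) = e^(−0.21/0.3532) = 0.5518; trapped volume = 465.0 × 0.5518 = 256.59 mL.
Additional alveolar pressure from trapping ≈ V_trapped / C = 256.59 / 58.861 = 4.359 cmH2O.

4.4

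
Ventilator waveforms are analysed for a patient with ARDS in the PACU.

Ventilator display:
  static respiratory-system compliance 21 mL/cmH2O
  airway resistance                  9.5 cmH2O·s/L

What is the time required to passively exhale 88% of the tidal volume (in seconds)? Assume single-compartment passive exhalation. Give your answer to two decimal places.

τ = R × C = 9.5 × 21 mL/cmH2O = 9.5 × 0.021 L/cmH2O = 0.1995 s.
Exhaled fraction f = 1 − e^(−t/τ) → t = −τ·ln(1 − f) = −0.1995·ln(0.12) = 0.423 s.

0.42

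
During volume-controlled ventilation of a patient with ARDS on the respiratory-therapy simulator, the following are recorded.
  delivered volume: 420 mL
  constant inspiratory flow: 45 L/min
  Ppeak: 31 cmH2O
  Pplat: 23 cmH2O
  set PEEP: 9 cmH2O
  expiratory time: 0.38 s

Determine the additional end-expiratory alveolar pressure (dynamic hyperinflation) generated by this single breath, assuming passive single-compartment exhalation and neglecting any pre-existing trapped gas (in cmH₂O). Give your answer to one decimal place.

Flow: 45 L/min ÷ 60 = 0.75 L/s.
R = (PIP − Pplat)/V̇ = (31 − 23) / 0.75 = 8.0/0.75 = 10.667 cmH2O·s/L.
C = Vt/(Pplat − PEEP) = 420.0 / (23 − 9) = 420.0/14.0 = 30.0 mL/cmH2O.
τ = R × C = 10.667 × 0.03 L/cmH2O = 0.32 s.
Fraction remaining = e^(−Te/τ) = e^(−0.38/0.32) = 0.305; trapped volume = 420.0 × 0.305 = 128.1 mL.
Additional alveolar pressure from trapping ≈ V_trapped / C = 128.1 / 30.0 = 4.27 cmH2O.

4.3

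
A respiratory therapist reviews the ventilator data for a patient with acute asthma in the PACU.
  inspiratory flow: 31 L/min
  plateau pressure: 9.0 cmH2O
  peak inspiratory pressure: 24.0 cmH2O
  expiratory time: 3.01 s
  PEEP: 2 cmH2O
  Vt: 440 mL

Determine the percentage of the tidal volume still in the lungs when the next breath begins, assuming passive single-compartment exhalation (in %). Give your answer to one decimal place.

19.2

Flow: 31 L/min ÷ 60 = 0.5167 L/s.
R = (PIP − Pplat)/V̇ = (24.0 − 9.0) / 0.5167 = 15.0/0.5167 = 29.03 cmH2O·s/L.
C = Vt/(Pplat − PEEP) = 440.0 / (9.0 − 2) = 440.0/7.0 = 62.857 mL/cmH2O.
τ = R × C = 29.03 × 0.06286 L/cmH2O = 1.825 s.
Fraction remaining at end-expiration = e^(−Te/τ) = e^(−3.01/1.825) = 0.1922 → 19.22%.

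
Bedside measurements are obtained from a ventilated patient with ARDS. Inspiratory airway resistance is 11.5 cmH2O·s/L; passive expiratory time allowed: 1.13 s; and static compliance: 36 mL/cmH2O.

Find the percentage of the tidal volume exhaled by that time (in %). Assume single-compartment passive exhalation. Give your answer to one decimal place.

93.5

τ = R × C = 11.5 × 36 mL/cmH2O = 11.5 × 0.036 L/cmH2O = 0.414 s.
Passive exhalation: V(t)/V₀ = e^(−t/τ) = e^(−1.13/0.414) = 0.06525.
Fraction exhaled = 1 − 0.06525 = 0.9348 → 93.48%.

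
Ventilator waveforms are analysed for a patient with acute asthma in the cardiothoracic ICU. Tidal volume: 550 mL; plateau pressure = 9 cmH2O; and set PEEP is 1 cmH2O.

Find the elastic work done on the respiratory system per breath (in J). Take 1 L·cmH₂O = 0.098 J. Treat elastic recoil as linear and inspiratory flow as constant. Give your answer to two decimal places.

0.22

Elastic work ≈ ½ × (Pplat − PEEP) × Vt = 0.5 × (9 − 1) × 0.550 L = 0.5 × 8.0 × 0.550 = 2.2 L·cmH2O.
× 0.098 J/(L·cmH2O) → 0.2156 J.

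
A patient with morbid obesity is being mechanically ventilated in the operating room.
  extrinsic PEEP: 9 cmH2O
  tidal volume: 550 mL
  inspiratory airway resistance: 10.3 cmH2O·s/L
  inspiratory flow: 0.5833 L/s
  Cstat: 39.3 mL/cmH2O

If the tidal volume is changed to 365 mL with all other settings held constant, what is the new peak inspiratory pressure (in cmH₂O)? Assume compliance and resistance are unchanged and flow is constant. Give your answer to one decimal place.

24.3

PIP = Vt/C + R·V̇ + PEEP (constant-flow equation of motion).
Only the elastic term changes: ΔPIP = ΔVt / C = (365 − 550) / 39.3 = -4.707 cmH2O.
Original PIP = 550/39.3 + 10.3×0.5833 + 9 = 29.003 cmH2O; new PIP = 29.003 + (-4.707) = 24.296 cmH2O.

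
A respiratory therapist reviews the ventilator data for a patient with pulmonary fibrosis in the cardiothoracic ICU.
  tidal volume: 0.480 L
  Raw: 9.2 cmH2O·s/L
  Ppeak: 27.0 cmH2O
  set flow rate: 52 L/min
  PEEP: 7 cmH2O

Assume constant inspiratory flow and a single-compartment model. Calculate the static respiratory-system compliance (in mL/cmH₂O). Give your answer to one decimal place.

39.9

Flow: 52 L/min ÷ 60 = 0.8667 L/s.
Equation of motion (constant flow): PIP = Vt/C + R·V̇ + PEEP.
Vt/C = PIP − R·V̇ − PEEP = 27.0 − 9.2×0.8667 − 7 = 27.0 − 7.974 − 7 = 12.026 cmH2O.
C = Vt / 12.026 = 480 / 12.026 = 39.914 mL/cmH2O.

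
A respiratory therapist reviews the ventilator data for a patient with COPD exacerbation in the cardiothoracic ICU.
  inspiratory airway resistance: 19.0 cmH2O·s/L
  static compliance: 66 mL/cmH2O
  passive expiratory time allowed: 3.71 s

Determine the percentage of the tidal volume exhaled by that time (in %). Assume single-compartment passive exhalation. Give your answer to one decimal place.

τ = R × C = 19.0 × 66 mL/cmH2O = 19.0 × 0.066 L/cmH2O = 1.254 s.
Passive exhalation: V(t)/V₀ = e^(−t/τ) = e^(−3.71/1.254) = 0.0519.
Fraction exhaled = 1 − 0.0519 = 0.9481 → 94.81%.

94.8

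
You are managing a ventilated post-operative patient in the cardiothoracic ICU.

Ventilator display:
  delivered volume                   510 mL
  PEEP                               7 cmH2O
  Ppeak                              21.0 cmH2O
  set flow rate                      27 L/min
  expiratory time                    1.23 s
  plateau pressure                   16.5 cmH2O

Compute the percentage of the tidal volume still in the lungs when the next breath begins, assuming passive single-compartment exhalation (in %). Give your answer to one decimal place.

Flow: 27 L/min ÷ 60 = 0.45 L/s.
R = (PIP − Pplat)/V̇ = (21.0 − 16.5) / 0.45 = 4.5/0.45 = 10.0 cmH2O·s/L.
C = Vt/(Pplat − PEEP) = 510.0 / (16.5 − 7) = 510.0/9.5 = 53.684 mL/cmH2O.
τ = R × C = 10.0 × 0.05368 L/cmH2O = 0.5368 s.
Fraction remaining at end-expiration = e^(−Te/τ) = e^(−1.23/0.5368) = 0.1011 → 10.11%.

10.1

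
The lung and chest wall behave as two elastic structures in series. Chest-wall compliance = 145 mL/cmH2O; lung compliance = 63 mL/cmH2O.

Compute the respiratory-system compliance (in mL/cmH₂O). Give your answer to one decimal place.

43.9

Lung and chest wall are elastances in series: 1/Crs = 1/CL + 1/Ccw.
1/Crs = 1/63 + 1/145 = 0.02277.
Crs = 43.917 mL/cmH2O.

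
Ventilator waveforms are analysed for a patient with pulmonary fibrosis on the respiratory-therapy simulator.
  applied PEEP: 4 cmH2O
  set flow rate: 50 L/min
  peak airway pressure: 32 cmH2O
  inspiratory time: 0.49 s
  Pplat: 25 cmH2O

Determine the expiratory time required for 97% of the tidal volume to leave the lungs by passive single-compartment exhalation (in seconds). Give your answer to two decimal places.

Flow: 50 L/min ÷ 60 = 0.8333 L/s.
Vt = flow × Ti = 0.8333 L/s × 0.49 s × 1000 mL/L = 408.32 mL.
R = (PIP − Pplat)/V̇ = (32 − 25) / 0.8333 = 7.0/0.8333 = 8.4 cmH2O·s/L.
C = Vt/(Pplat − PEEP) = 408.32 / (25 − 4) = 408.32/21.0 = 19.444 mL/cmH2O.
τ = R × C = 8.4 × 0.01944 L/cmH2O = 0.1633 s.
t = −τ·ln(1 − 0.97) = −0.1633·ln(0.03) = 0.5726 s.

0.57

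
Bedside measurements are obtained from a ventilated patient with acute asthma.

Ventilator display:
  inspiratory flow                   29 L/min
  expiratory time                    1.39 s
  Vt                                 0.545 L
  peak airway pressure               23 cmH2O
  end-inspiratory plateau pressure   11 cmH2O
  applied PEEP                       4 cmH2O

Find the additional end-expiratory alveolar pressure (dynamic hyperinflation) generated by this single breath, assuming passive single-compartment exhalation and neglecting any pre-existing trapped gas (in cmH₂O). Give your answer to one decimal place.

3.4

Flow: 29 L/min ÷ 60 = 0.4833 L/s.
R = (PIP − Pplat)/V̇ = (23 − 11) / 0.4833 = 12.0/0.4833 = 24.829 cmH2O·s/L.
C = Vt/(Pplat − PEEP) = 545.0 / (11 − 4) = 545.0/7.0 = 77.857 mL/cmH2O.
τ = R × C = 24.829 × 0.07786 L/cmH2O = 1.933 s.
Fraction remaining = e^(−Te/τ) = e^(−1.39/1.933) = 0.4872; trapped volume = 545.0 × 0.4872 = 265.52 mL.
Additional alveolar pressure from trapping ≈ V_trapped / C = 265.52 / 77.857 = 3.41 cmH2O.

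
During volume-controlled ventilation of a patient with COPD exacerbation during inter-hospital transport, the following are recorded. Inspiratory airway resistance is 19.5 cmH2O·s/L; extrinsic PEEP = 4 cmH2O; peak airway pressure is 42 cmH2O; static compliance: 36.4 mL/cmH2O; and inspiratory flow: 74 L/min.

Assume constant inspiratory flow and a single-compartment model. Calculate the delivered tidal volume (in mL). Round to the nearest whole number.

Flow: 74 L/min ÷ 60 = 1.2333 L/s.
Equation of motion (constant flow): PIP = Vt/C + R·V̇ + PEEP.
Vt/C = PIP − R·V̇ − PEEP = 42 − 24.049 − 4 = 13.951 cmH2O.
Vt = C × 13.951 = 36.4 × 13.951 = 507.82 mL.

508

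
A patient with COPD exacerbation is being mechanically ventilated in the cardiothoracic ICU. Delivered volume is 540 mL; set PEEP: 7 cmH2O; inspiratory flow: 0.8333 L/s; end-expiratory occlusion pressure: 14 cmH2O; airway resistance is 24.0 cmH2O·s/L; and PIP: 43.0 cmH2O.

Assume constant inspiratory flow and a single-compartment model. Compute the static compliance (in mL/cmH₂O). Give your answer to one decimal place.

Total PEEP = 14 cmH2O (set 7 + intrinsic 7); this is the baseline alveolar pressure.
Equation of motion (constant flow): PIP = Vt/C + R·V̇ + PEEP.
Vt/C = PIP − R·V̇ − PEEP = 43.0 − 24.0×0.8333 − 14 = 43.0 − 19.999 − 14 = 9.001 cmH2O.
C = Vt / 9.001 = 540 / 9.001 = 59.993 mL/cmH2O.

60.0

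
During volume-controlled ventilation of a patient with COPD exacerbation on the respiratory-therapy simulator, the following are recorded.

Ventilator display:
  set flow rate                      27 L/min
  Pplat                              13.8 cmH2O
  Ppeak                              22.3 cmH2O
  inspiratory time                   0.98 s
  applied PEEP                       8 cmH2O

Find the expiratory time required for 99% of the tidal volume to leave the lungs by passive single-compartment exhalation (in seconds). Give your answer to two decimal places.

Flow: 27 L/min ÷ 60 = 0.45 L/s.
Vt = flow × Ti = 0.45 L/s × 0.98 s × 1000 mL/L = 441.0 mL.
R = (PIP − Pplat)/V̇ = (22.3 − 13.8) / 0.45 = 8.5/0.45 = 18.889 cmH2O·s/L.
C = Vt/(Pplat − PEEP) = 441.0 / (13.8 − 8) = 441.0/5.8 = 76.034 mL/cmH2O.
τ = R × C = 18.889 × 0.07603 L/cmH2O = 1.436 s.
t = −τ·ln(1 − 0.99) = −1.436·ln(0.01) = 6.613 s.

6.61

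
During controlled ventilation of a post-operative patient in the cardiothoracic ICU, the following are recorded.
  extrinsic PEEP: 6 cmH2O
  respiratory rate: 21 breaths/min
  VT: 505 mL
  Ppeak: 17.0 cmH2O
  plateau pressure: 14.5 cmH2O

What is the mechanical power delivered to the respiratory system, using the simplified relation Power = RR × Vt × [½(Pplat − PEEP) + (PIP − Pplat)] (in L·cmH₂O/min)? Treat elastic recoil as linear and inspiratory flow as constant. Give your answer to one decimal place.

Per-breath work = Vt × [½(Pplat−PEEP) + (PIP−Pplat)] = 0.505 × [0.5×8.5 + 2.5] = 0.505 × 6.75 = 3.409 L·cmH2O.
Power = 21 × 3.409 = 71.589 L·cmH2O/min.

71.6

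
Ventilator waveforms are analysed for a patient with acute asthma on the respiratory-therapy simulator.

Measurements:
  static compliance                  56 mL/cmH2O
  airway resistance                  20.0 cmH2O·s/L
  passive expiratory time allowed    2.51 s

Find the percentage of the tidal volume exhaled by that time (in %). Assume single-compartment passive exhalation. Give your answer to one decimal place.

τ = R × C = 20.0 × 56 mL/cmH2O = 20.0 × 0.056 L/cmH2O = 1.12 s.
Passive exhalation: V(t)/V₀ = e^(−t/τ) = e^(−2.51/1.12) = 0.1063.
Fraction exhaled = 1 − 0.1063 = 0.8937 → 89.37%.

89.4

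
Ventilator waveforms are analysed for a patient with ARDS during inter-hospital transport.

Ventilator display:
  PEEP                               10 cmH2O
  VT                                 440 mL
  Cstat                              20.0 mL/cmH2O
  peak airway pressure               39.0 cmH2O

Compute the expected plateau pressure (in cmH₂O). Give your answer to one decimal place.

Pplat = PEEP + Vt / Cstat = 10 + 440 / 20.0 = 10 + 22.0 = 32.0 cmH2O.

32.0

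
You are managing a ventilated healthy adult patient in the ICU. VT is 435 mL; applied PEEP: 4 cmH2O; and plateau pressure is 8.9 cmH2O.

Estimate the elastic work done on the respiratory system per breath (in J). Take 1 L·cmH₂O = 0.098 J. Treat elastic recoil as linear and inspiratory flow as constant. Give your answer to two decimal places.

0.10

Elastic work ≈ ½ × (Pplat − PEEP) × Vt = 0.5 × (8.9 − 4) × 0.435 L = 0.5 × 4.9 × 0.435 = 1.066 L·cmH2O.
× 0.098 J/(L·cmH2O) → 0.1045 J.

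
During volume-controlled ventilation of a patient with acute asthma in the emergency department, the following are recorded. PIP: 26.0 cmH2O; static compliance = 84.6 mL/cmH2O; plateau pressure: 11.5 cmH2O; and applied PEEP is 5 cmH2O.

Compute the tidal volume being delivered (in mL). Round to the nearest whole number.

550

Vt = Cstat × (Pplat − PEEP) = 84.6 × (11.5 − 5) = 84.6 × 6.5 = 549.9 mL.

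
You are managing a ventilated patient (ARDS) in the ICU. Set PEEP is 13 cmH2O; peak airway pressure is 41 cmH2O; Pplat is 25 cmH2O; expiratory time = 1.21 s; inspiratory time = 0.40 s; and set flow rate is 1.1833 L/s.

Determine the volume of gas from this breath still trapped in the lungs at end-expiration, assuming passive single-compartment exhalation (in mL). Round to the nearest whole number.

49

Vt = flow × Ti = 1.1833 L/s × 0.40 s × 1000 mL/L = 473.32 mL.
R = (PIP − Pplat)/V̇ = (41 − 25) / 1.1833 = 16.0/1.1833 = 13.522 cmH2O·s/L.
C = Vt/(Pplat − PEEP) = 473.32 / (25 − 13) = 473.32/12.0 = 39.443 mL/cmH2O.
τ = R × C = 13.522 × 0.03944 L/cmH2O = 0.5333 s.
Fraction remaining = e^(−Te/τ) = e^(−1.21/0.5333) = 0.1034.
Trapped volume = 473.32 × 0.1034 = 48.941 mL.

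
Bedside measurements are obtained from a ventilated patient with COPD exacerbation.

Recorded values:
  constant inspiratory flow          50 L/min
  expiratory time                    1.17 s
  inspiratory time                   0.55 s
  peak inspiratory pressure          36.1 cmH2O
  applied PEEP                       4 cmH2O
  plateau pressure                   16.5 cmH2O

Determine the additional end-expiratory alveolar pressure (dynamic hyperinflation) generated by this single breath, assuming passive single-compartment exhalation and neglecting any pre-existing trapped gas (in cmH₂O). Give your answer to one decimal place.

3.2

Flow: 50 L/min ÷ 60 = 0.8333 L/s.
Vt = flow × Ti = 0.8333 L/s × 0.55 s × 1000 mL/L = 458.32 mL.
R = (PIP − Pplat)/V̇ = (36.1 − 16.5) / 0.8333 = 19.6/0.8333 = 23.521 cmH2O·s/L.
C = Vt/(Pplat − PEEP) = 458.32 / (16.5 − 4) = 458.32/12.5 = 36.666 mL/cmH2O.
τ = R × C = 23.521 × 0.03667 L/cmH2O = 0.8625 s.
Fraction remaining = e^(−Te/τ) = e^(−1.17/0.8625) = 0.2576; trapped volume = 458.32 × 0.2576 = 118.06 mL.
Additional alveolar pressure from trapping ≈ V_trapped / C = 118.06 / 36.666 = 3.22 cmH2O.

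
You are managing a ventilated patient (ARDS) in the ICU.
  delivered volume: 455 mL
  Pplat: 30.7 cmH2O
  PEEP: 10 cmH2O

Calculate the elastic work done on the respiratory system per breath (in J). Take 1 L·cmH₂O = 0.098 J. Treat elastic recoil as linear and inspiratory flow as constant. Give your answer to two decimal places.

Elastic work ≈ ½ × (Pplat − PEEP) × Vt = 0.5 × (30.7 − 10) × 0.455 L = 0.5 × 20.7 × 0.455 = 4.709 L·cmH2O.
× 0.098 J/(L·cmH2O) → 0.4615 J.

0.46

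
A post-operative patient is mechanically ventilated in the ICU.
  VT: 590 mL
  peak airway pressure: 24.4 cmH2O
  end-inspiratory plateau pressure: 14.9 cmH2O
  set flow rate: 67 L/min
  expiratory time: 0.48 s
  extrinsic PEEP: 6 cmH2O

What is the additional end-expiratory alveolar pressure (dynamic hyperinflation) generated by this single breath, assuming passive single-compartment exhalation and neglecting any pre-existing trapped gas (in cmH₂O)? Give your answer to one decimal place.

Flow: 67 L/min ÷ 60 = 1.1167 L/s.
R = (PIP − Pplat)/V̇ = (24.4 − 14.9) / 1.1167 = 9.5/1.1167 = 8.507 cmH2O·s/L.
C = Vt/(Pplat − PEEP) = 590.0 / (14.9 − 6) = 590.0/8.9 = 66.292 mL/cmH2O.
τ = R × C = 8.507 × 0.06629 L/cmH2O = 0.5639 s.
Fraction remaining = e^(−Te/τ) = e^(−0.48/0.5639) = 0.4269; trapped volume = 590.0 × 0.4269 = 251.87 mL.
Additional alveolar pressure from trapping ≈ V_trapped / C = 251.87 / 66.292 = 3.799 cmH2O.

3.8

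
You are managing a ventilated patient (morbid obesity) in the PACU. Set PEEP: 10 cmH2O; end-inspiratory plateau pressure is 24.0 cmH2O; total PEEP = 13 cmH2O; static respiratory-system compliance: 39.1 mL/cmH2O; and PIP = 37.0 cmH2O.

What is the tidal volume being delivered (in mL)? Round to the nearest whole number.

End-expiratory occlusion gives total PEEP = 13 cmH2O (intrinsic PEEP = 13 − 10 = 3). Use total PEEP for the elastic gradient.
Vt = Cstat × (Pplat − PEEPtotal) = 39.1 × (24.0 − 13) = 39.1 × 11.0 = 430.1 mL.

430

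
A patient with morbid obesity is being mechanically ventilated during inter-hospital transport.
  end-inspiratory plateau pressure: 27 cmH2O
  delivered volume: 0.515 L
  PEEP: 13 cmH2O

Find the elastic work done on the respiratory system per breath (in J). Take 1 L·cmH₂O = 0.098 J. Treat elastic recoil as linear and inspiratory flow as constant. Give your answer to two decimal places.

Elastic work ≈ ½ × (Pplat − PEEP) × Vt = 0.5 × (27 − 13) × 0.515 L = 0.5 × 14.0 × 0.515 = 3.605 L·cmH2O.
× 0.098 J/(L·cmH2O) → 0.3533 J.

0.35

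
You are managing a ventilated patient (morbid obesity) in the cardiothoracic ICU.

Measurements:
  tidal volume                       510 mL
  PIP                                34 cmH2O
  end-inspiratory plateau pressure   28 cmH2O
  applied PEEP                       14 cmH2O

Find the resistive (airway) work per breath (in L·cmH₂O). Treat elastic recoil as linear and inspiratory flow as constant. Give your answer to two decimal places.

3.06

With constant inspiratory flow the resistive pressure is constant at PIP − Pplat = 34 − 28 = 6.0 cmH2O, so resistive work = 6.0 × 0.510 = 3.06 L·cmH2O.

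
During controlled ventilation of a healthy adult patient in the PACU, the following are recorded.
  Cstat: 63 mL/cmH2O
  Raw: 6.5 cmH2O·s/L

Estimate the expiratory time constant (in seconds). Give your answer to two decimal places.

τ = R × C = 6.5 × 63 mL/cmH2O = 6.5 × 0.063 L/cmH2O = 0.4095 s.

0.41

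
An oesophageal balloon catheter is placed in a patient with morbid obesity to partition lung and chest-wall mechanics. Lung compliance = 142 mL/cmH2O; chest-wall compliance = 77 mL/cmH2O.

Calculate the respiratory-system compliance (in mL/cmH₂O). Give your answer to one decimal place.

49.9

Lung and chest wall are elastances in series: 1/Crs = 1/CL + 1/Ccw.
1/Crs = 1/142 + 1/77 = 0.02003.
Crs = 49.925 mL/cmH2O.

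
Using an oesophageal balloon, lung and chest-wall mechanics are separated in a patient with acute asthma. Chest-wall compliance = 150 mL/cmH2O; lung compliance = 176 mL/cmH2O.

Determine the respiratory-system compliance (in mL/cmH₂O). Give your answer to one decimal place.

Lung and chest wall are elastances in series: 1/Crs = 1/CL + 1/Ccw.
1/Crs = 1/176 + 1/150 = 0.01235.
Crs = 80.972 mL/cmH2O.

81.0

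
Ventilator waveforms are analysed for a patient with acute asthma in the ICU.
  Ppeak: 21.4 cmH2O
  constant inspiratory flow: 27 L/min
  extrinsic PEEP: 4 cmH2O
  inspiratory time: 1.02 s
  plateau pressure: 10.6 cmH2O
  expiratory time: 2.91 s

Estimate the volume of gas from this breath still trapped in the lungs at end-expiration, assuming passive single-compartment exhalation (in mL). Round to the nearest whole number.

80

Flow: 27 L/min ÷ 60 = 0.45 L/s.
Vt = flow × Ti = 0.45 L/s × 1.02 s × 1000 mL/L = 459.0 mL.
R = (PIP − Pplat)/V̇ = (21.4 − 10.6) / 0.45 = 10.8/0.45 = 24.0 cmH2O·s/L.
C = Vt/(Pplat − PEEP) = 459.0 / (10.6 − 4) = 459.0/6.6 = 69.545 mL/cmH2O.
τ = R × C = 24.0 × 0.06955 L/cmH2O = 1.669 s.
Fraction remaining = e^(−Te/τ) = e^(−2.91/1.669) = 0.1749.
Trapped volume = 459.0 × 0.1749 = 80.279 mL.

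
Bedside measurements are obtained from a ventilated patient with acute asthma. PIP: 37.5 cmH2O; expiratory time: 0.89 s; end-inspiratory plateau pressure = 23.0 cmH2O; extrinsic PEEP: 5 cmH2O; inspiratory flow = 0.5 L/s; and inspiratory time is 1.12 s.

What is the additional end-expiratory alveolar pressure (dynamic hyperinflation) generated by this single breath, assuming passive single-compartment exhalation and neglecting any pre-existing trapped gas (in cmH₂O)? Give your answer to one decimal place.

Vt = flow × Ti = 0.5 L/s × 1.12 s × 1000 mL/L = 560.0 mL.
R = (PIP − Pplat)/V̇ = (37.5 − 23.0) / 0.5 = 14.5/0.5 = 29.0 cmH2O·s/L.
C = Vt/(Pplat − PEEP) = 560.0 / (23.0 − 5) = 560.0/18.0 = 31.111 mL/cmH2O.
τ = R × C = 29.0 × 0.03111 L/cmH2O = 0.9022 s.
Fraction remaining = e^(−Te/τ) = e^(−0.89/0.9022) = 0.3729; trapped volume = 560.0 × 0.3729 = 208.82 mL.
Additional alveolar pressure from trapping ≈ V_trapped / C = 208.82 / 31.111 = 6.712 cmH2O.

6.7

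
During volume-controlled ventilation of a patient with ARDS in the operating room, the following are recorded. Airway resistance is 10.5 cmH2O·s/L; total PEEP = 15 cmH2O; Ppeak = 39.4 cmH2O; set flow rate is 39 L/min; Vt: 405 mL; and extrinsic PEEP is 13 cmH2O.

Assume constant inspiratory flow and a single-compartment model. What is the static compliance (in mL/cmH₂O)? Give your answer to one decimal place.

23.0

Flow: 39 L/min ÷ 60 = 0.65 L/s.
Total PEEP = 15 cmH2O (set 13 + intrinsic 2); this is the baseline alveolar pressure.
Equation of motion (constant flow): PIP = Vt/C + R·V̇ + PEEP.
Vt/C = PIP − R·V̇ − PEEP = 39.4 − 10.5×0.65 − 15 = 39.4 − 6.825 − 15 = 17.575 cmH2O.
C = Vt / 17.575 = 405 / 17.575 = 23.044 mL/cmH2O.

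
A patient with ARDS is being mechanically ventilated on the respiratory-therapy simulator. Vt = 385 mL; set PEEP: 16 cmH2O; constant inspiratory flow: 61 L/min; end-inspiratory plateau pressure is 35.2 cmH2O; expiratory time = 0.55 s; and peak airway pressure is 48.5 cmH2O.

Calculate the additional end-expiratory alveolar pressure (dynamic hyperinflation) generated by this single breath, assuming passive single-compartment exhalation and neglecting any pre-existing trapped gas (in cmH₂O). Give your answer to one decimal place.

Flow: 61 L/min ÷ 60 = 1.0167 L/s.
R = (PIP − Pplat)/V̇ = (48.5 − 35.2) / 1.0167 = 13.3/1.0167 = 13.082 cmH2O·s/L.
C = Vt/(Pplat − PEEP) = 385.0 / (35.2 − 16) = 385.0/19.2 = 20.052 mL/cmH2O.
τ = R × C = 13.082 × 0.02005 L/cmH2O = 0.2623 s.
Fraction remaining = e^(−Te/τ) = e^(−0.55/0.2623) = 0.1228; trapped volume = 385.0 × 0.1228 = 47.278 mL.
Additional alveolar pressure from trapping ≈ V_trapped / C = 47.278 / 20.052 = 2.358 cmH2O.

2.4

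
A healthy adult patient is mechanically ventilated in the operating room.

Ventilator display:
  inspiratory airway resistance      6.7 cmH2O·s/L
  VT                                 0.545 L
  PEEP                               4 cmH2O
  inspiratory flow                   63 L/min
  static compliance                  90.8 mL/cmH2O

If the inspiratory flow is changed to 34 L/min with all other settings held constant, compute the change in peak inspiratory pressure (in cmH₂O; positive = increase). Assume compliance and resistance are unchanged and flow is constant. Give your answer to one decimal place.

Flow: 63 L/min ÷ 60 = 1.05 L/s.
New flow: 34 L/min ÷ 60 = 0.5667 L/s.
PIP = Vt/C + R·V̇ + PEEP (constant-flow equation of motion).
Only the resistive term changes: ΔPIP = R × ΔV̇ = 6.7 × (0.5667 − 1.05) = 6.7 × -0.4833 = -3.238 cmH2O.

-3.2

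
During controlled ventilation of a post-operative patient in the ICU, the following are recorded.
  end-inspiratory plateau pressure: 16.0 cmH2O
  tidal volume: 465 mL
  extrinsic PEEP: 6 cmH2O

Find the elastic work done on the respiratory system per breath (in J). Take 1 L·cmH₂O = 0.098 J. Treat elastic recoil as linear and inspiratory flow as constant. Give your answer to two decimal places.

Elastic work ≈ ½ × (Pplat − PEEP) × Vt = 0.5 × (16.0 − 6) × 0.465 L = 0.5 × 10.0 × 0.465 = 2.325 L·cmH2O.
× 0.098 J/(L·cmH2O) → 0.2279 J.

0.23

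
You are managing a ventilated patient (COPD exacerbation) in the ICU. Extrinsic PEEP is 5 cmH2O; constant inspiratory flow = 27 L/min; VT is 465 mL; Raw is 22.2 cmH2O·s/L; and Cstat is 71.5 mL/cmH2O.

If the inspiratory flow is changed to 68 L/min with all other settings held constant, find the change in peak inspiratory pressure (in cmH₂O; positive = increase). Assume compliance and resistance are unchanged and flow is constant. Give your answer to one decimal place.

Flow: 27 L/min ÷ 60 = 0.45 L/s.
New flow: 68 L/min ÷ 60 = 1.1333 L/s.
PIP = Vt/C + R·V̇ + PEEP (constant-flow equation of motion).
Only the resistive term changes: ΔPIP = R × ΔV̇ = 22.2 × (1.1333 − 0.45) = 22.2 × 0.6833 = 15.169 cmH2O.

15.2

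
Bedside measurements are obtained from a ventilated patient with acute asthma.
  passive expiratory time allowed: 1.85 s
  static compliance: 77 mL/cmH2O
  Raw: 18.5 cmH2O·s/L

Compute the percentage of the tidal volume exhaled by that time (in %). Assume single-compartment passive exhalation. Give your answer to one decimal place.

72.7

τ = R × C = 18.5 × 77 mL/cmH2O = 18.5 × 0.077 L/cmH2O = 1.425 s.
Passive exhalation: V(t)/V₀ = e^(−t/τ) = e^(−1.85/1.425) = 0.273.
Fraction exhaled = 1 − 0.273 = 0.727 → 72.7%.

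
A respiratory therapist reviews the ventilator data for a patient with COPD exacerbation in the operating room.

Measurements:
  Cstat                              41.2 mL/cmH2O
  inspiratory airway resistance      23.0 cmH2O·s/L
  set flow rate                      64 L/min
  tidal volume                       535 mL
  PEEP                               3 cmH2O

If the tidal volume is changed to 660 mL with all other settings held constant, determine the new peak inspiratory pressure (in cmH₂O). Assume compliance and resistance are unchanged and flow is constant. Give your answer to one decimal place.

Flow: 64 L/min ÷ 60 = 1.0667 L/s.
PIP = Vt/C + R·V̇ + PEEP (constant-flow equation of motion).
Only the elastic term changes: ΔPIP = ΔVt / C = (660 − 535) / 41.2 = 3.034 cmH2O.
Original PIP = 535/41.2 + 23.0×1.0667 + 3 = 40.52 cmH2O; new PIP = 40.52 + (3.034) = 43.554 cmH2O.

43.6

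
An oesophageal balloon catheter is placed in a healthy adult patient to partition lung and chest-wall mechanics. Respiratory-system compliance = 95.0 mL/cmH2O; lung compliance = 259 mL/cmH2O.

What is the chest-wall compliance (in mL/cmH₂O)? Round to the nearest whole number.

1/Ccw = 1/Crs − 1/CL.
1/Ccw = 1/95.0 − 1/259 = 0.006665.
Ccw = 150.04 mL/cmH2O.

150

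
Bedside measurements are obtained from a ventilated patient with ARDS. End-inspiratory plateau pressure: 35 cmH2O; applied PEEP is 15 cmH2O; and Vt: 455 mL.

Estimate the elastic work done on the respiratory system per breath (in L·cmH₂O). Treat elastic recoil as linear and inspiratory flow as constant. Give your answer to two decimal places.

Elastic work ≈ ½ × (Pplat − PEEP) × Vt = 0.5 × (35 − 15) × 0.455 L = 0.5 × 20.0 × 0.455 = 4.55 L·cmH2O.

4.55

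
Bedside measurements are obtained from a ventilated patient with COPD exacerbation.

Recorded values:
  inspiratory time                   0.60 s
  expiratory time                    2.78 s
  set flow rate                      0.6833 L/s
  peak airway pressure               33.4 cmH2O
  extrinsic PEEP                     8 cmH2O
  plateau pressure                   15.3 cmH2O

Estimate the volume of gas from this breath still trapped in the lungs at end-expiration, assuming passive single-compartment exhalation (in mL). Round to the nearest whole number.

63

Vt = flow × Ti = 0.6833 L/s × 0.60 s × 1000 mL/L = 409.98 mL.
R = (PIP − Pplat)/V̇ = (33.4 − 15.3) / 0.6833 = 18.1/0.6833 = 26.489 cmH2O·s/L.
C = Vt/(Pplat − PEEP) = 409.98 / (15.3 − 8) = 409.98/7.3 = 56.162 mL/cmH2O.
τ = R × C = 26.489 × 0.05616 L/cmH2O = 1.488 s.
Fraction remaining = e^(−Te/τ) = e^(−2.78/1.488) = 0.1544.
Trapped volume = 409.98 × 0.1544 = 63.301 mL.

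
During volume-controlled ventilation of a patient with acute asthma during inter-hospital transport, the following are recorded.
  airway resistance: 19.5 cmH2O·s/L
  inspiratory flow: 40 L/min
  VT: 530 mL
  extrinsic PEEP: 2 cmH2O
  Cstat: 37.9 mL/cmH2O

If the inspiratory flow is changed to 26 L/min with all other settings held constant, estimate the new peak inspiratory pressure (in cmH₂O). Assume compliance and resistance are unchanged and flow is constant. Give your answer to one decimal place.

24.4

Flow: 40 L/min ÷ 60 = 0.6667 L/s.
New flow: 26 L/min ÷ 60 = 0.4333 L/s.
PIP = Vt/C + R·V̇ + PEEP (constant-flow equation of motion).
Only the resistive term changes: ΔPIP = R × ΔV̇ = 19.5 × (0.4333 − 0.6667) = 19.5 × -0.2334 = -4.551 cmH2O.
Original PIP = 530/37.9 + 19.5×0.6667 + 2 = 28.985 cmH2O; new PIP = 28.985 + (-4.551) = 24.434 cmH2O.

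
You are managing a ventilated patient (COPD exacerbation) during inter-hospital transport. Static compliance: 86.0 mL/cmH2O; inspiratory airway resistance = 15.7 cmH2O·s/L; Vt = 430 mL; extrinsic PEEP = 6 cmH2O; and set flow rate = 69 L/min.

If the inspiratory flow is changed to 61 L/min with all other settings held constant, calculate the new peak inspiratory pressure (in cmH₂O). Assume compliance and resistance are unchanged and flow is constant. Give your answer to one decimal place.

Flow: 69 L/min ÷ 60 = 1.15 L/s.
New flow: 61 L/min ÷ 60 = 1.0167 L/s.
PIP = Vt/C + R·V̇ + PEEP (constant-flow equation of motion).
Only the resistive term changes: ΔPIP = R × ΔV̇ = 15.7 × (1.0167 − 1.15) = 15.7 × -0.1333 = -2.093 cmH2O.
Original PIP = 430/86.0 + 15.7×1.15 + 6 = 29.055 cmH2O; new PIP = 29.055 + (-2.093) = 26.962 cmH2O.

27.0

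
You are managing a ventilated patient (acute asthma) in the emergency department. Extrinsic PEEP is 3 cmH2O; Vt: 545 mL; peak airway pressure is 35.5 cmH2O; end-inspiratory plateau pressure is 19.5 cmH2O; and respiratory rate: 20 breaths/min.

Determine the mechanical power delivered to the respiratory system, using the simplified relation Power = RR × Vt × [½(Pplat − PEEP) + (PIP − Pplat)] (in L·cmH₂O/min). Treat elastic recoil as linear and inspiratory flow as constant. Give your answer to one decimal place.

Per-breath work = Vt × [½(Pplat−PEEP) + (PIP−Pplat)] = 0.545 × [0.5×16.5 + 16.0] = 0.545 × 24.25 = 13.216 L·cmH2O.
Power = 20 × 13.216 = 264.32 L·cmH2O/min.

264.3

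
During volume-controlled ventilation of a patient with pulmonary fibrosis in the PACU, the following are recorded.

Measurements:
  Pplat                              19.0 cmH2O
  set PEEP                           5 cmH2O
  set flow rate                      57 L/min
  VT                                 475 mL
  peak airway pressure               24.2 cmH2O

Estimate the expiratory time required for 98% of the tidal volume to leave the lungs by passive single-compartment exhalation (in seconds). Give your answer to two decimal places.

0.73

Flow: 57 L/min ÷ 60 = 0.95 L/s.
R = (PIP − Pplat)/V̇ = (24.2 − 19.0) / 0.95 = 5.2/0.95 = 5.474 cmH2O·s/L.
C = Vt/(Pplat − PEEP) = 475.0 / (19.0 − 5) = 475.0/14.0 = 33.929 mL/cmH2O.
τ = R × C = 5.474 × 0.03393 L/cmH2O = 0.1857 s.
t = −τ·ln(1 − 0.98) = −0.1857·ln(0.02) = 0.7265 s.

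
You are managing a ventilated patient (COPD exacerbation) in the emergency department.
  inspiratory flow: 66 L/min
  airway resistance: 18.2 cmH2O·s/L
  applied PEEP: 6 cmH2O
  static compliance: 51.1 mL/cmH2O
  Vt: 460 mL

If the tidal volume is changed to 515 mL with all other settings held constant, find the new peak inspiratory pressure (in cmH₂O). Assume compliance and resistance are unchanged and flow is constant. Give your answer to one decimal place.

36.1

Flow: 66 L/min ÷ 60 = 1.1 L/s.
PIP = Vt/C + R·V̇ + PEEP (constant-flow equation of motion).
Only the elastic term changes: ΔPIP = ΔVt / C = (515 − 460) / 51.1 = 1.076 cmH2O.
Original PIP = 460/51.1 + 18.2×1.1 + 6 = 35.022 cmH2O; new PIP = 35.022 + (1.076) = 36.098 cmH2O.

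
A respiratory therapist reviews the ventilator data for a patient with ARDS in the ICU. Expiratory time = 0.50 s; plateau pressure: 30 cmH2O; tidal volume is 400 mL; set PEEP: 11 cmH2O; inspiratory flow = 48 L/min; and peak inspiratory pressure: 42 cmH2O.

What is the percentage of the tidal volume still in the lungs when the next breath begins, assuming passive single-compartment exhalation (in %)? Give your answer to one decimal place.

Flow: 48 L/min ÷ 60 = 0.8 L/s.
R = (PIP − Pplat)/V̇ = (42 − 30) / 0.8 = 12.0/0.8 = 15.0 cmH2O·s/L.
C = Vt/(Pplat − PEEP) = 400.0 / (30 − 11) = 400.0/19.0 = 21.053 mL/cmH2O.
τ = R × C = 15.0 × 0.02105 L/cmH2O = 0.3158 s.
Fraction remaining at end-expiration = e^(−Te/τ) = e^(−0.50/0.3158) = 0.2053 → 20.53%.

20.5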